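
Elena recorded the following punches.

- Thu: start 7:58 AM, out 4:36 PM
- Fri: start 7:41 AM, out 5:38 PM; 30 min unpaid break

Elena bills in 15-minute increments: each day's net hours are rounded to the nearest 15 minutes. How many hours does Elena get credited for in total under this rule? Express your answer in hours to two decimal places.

18.25 hours

Thu: 7:58 AM–4:36 PM = 8 h 38 min → rounds to 8 h 45 min
Fri: 7:41 AM–5:38 PM = 9 h 57 min − 30 min = 9 h 27 min → rounds to 9 h 30 min
Total credited: 18 h 15 min.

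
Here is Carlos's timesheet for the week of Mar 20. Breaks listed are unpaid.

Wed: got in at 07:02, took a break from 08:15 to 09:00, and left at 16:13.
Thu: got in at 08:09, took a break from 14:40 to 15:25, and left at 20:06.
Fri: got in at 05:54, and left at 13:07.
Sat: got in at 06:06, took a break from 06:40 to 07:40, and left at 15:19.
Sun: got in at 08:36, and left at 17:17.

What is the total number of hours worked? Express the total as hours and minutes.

Wed: 07:02–16:13 = 9 h 11 min; less 45 min break → 8 h 26 min
Thu: 08:09–20:06 = 11 h 57 min; less 45 min break → 11 h 12 min
Fri: 05:54–13:07 = 7 h 13 min
Sat: 06:06–15:19 = 9 h 13 min; less 60 min break → 8 h 13 min
Sun: 08:36–17:17 = 8 h 41 min
Total: 8 h 26 min + 11 h 12 min + 7 h 13 min + 8 h 13 min + 8 h 41 min = 43 h 45 min.

43 h 45 min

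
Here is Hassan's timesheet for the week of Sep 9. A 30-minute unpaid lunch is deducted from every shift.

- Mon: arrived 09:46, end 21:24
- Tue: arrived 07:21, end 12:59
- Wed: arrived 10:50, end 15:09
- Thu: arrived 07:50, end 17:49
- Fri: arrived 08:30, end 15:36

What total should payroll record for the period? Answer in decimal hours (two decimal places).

36.17 hours

Mon: 09:46–21:24 = 11 h 38 min; less 30 min break → 11 h 8 min
Tue: 07:21–12:59 = 5 h 38 min; less 30 min break → 5 h 8 min
Wed: 10:50–15:09 = 4 h 19 min; less 30 min break → 3 h 49 min
Thu: 07:50–17:49 = 9 h 59 min; less 30 min break → 9 h 29 min
Fri: 08:30–15:36 = 7 h 6 min; less 30 min break → 6 h 36 min
Total: 11 h 8 min + 5 h 8 min + 3 h 49 min + 9 h 29 min + 6 h 36 min = 36 h 10 min.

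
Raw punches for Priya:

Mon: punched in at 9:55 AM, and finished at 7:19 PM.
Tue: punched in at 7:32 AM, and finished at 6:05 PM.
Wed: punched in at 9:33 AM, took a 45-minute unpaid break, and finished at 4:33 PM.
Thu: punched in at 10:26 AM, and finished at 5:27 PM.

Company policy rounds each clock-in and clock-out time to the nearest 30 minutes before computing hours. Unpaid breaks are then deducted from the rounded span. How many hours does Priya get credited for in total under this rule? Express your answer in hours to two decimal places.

Mon: in 9:55 AM→10:00 AM, out 7:19 PM→7:30 PM; 9 h 30 min
Tue: in 7:32 AM→7:30 AM, out 6:05 PM→6:00 PM; 10 h 30 min
Wed: in 9:33 AM→9:30 AM, out 4:33 PM→4:30 PM; 7 h 0 min − 45 min = 6 h 15 min
Thu: in 10:26 AM→10:30 AM, out 5:27 PM→5:30 PM; 7 h 0 min
Total credited: 33 h 15 min.

33.25 hours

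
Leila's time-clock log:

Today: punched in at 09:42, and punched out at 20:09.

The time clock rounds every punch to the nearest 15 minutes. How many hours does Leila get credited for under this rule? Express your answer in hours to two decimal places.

Today: in 09:42→09:45, out 20:09→20:15; 10 h 30 min

10.50 hours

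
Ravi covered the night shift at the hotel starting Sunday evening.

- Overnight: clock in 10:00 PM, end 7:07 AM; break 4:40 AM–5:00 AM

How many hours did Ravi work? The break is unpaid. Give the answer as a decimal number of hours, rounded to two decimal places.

8.78 hours

Overnight: 10:00 PM → midnight = 2 h 0 min; midnight → 7:07 AM = 7 h 7 min; span 9 h 7 min; less 20 min break → 8 h 47 min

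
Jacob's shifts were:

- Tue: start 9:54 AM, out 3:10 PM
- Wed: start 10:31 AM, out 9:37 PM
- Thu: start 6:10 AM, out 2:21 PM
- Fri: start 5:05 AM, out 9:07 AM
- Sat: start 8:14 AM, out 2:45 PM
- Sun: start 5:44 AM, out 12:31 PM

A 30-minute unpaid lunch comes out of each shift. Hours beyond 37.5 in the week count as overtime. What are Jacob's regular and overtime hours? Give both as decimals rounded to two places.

Tue: 9:54 AM–3:10 PM = 5 h 16 min; less 30 min break → 4 h 46 min
Wed: 10:31 AM–9:37 PM = 11 h 6 min; less 30 min break → 10 h 36 min
Thu: 6:10 AM–2:21 PM = 8 h 11 min; less 30 min break → 7 h 41 min
Fri: 5:05 AM–9:07 AM = 4 h 2 min; less 30 min break → 3 h 32 min
Sat: 8:14 AM–2:45 PM = 6 h 31 min; less 30 min break → 6 h 1 min
Sun: 5:44 AM–12:31 PM = 6 h 47 min; less 30 min break → 6 h 17 min
Total worked: 38 h 53 min = 38.88 h.
Threshold 37.5 h → overtime 1 h 23 min, regular 37 h 30 min.

Regular 37.50 hours, overtime 1.38 hours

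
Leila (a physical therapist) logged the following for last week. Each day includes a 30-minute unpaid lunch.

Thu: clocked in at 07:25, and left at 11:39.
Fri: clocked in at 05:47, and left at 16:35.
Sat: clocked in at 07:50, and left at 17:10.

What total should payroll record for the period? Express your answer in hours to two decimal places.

Thu: 07:25–11:39 = 4 h 14 min; less 30 min break → 3 h 44 min
Fri: 05:47–16:35 = 10 h 48 min; less 30 min break → 10 h 18 min
Sat: 07:50–17:10 = 9 h 20 min; less 30 min break → 8 h 50 min
Total: 3 h 44 min + 10 h 18 min + 8 h 50 min = 22 h 52 min.

22.87 hours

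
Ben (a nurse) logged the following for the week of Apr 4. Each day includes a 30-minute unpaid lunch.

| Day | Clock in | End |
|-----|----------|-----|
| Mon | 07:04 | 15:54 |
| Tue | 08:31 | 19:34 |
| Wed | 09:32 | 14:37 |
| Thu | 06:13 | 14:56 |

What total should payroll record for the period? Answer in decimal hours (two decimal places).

Mon: 07:04–15:54 = 8 h 50 min; less 30 min break → 8 h 20 min
Tue: 08:31–19:34 = 11 h 3 min; less 30 min break → 10 h 33 min
Wed: 09:32–14:37 = 5 h 5 min; less 30 min break → 4 h 35 min
Thu: 06:13–14:56 = 8 h 43 min; less 30 min break → 8 h 13 min
Total: 8 h 20 min + 10 h 33 min + 4 h 35 min + 8 h 13 min = 31 h 41 min.

31.68 hours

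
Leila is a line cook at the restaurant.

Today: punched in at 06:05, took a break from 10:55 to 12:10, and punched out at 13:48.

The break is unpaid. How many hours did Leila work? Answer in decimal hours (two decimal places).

Today: 06:05–13:48 = 7 h 43 min; less 75 min break → 6 h 28 min

6.47 hours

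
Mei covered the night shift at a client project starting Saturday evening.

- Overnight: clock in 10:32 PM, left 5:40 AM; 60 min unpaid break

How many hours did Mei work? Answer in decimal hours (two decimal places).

6.13 hours

Overnight: 10:32 PM → midnight = 1 h 28 min; midnight → 5:40 AM = 5 h 40 min; span 7 h 8 min; less 60 min break → 6 h 8 min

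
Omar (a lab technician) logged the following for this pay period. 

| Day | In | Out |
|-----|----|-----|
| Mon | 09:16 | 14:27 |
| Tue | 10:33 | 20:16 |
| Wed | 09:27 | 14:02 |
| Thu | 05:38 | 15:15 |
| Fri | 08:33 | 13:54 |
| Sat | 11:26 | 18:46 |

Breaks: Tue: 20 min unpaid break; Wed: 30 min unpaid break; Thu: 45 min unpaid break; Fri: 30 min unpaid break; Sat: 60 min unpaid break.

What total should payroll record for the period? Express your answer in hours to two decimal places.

38.70 hours

Mon: 09:16–14:27 = 5 h 11 min
Tue: 10:33–20:16 = 9 h 43 min; less 20 min break → 9 h 23 min
Wed: 09:27–14:02 = 4 h 35 min; less 30 min break → 4 h 5 min
Thu: 05:38–15:15 = 9 h 37 min; less 45 min break → 8 h 52 min
Fri: 08:33–13:54 = 5 h 21 min; less 30 min break → 4 h 51 min
Sat: 11:26–18:46 = 7 h 20 min; less 60 min break → 6 h 20 min
Total: 5 h 11 min + 9 h 23 min + 4 h 5 min + 8 h 52 min + 4 h 51 min + 6 h 20 min = 38 h 42 min.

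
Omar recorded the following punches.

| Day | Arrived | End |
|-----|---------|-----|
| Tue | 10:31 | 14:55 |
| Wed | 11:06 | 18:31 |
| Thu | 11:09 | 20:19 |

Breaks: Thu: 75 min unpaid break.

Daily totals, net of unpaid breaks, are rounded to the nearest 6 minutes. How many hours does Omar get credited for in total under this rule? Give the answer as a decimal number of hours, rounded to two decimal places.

Tue: 10:31–14:55 = 4 h 24 min → rounds to 4 h 24 min
Wed: 11:06–18:31 = 7 h 25 min → rounds to 7 h 24 min
Thu: 11:09–20:19 = 9 h 10 min − 75 min = 7 h 55 min → rounds to 7 h 54 min
Total credited: 19 h 42 min.

19.70 hours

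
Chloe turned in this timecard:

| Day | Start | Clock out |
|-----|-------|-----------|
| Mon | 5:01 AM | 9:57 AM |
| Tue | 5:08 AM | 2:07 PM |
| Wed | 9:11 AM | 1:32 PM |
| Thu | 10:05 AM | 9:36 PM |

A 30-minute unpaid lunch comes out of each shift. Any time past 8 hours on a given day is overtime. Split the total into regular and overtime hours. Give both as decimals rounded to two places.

Mon: 5:01 AM–9:57 AM = 4 h 56 min; less 30 min break → 4 h 26 min
Tue: 5:08 AM–2:07 PM = 8 h 59 min; less 30 min break → 8 h 29 min
Wed: 9:11 AM–1:32 PM = 4 h 21 min; less 30 min break → 3 h 51 min
Thu: 10:05 AM–9:36 PM = 11 h 31 min; less 30 min break → 11 h 1 min
Mon reg 4 h 26 min / OT 0 h 0 min; Tue reg 8 h 0 min / OT 0 h 29 min; Wed reg 3 h 51 min / OT 0 h 0 min; Thu reg 8 h 0 min / OT 3 h 1 min.
Totals: regular 24 h 17 min, overtime 3 h 30 min.

Regular 24.28 hours, overtime 3.50 hours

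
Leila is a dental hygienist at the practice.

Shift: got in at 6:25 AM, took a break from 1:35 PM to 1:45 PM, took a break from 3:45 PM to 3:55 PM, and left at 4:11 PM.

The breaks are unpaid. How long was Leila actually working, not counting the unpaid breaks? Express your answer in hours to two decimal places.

9.43 hours

Shift: 6:25 AM–4:11 PM = 9 h 46 min; less 20 min break → 9 h 26 min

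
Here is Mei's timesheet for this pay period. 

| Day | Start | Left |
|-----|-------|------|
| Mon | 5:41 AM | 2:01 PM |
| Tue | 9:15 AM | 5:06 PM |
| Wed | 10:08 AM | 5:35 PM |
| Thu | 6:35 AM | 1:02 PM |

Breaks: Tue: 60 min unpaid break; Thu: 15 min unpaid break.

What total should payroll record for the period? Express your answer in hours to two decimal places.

Mon: 5:41 AM–2:01 PM = 8 h 20 min
Tue: 9:15 AM–5:06 PM = 7 h 51 min; less 60 min break → 6 h 51 min
Wed: 10:08 AM–5:35 PM = 7 h 27 min
Thu: 6:35 AM–1:02 PM = 6 h 27 min; less 15 min break → 6 h 12 min
Total: 8 h 20 min + 6 h 51 min + 7 h 27 min + 6 h 12 min = 28 h 50 min.

28.83 hours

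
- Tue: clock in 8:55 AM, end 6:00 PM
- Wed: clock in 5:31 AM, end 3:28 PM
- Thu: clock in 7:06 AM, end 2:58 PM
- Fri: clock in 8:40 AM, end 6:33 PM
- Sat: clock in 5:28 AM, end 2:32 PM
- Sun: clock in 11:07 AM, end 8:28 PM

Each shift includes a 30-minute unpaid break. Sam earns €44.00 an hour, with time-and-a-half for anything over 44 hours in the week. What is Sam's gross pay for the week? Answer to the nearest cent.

Tue: 8:55 AM–6:00 PM = 9 h 5 min; less 30 min break → 8 h 35 min
Wed: 5:31 AM–3:28 PM = 9 h 57 min; less 30 min break → 9 h 27 min
Thu: 7:06 AM–2:58 PM = 7 h 52 min; less 30 min break → 7 h 22 min
Fri: 8:40 AM–6:33 PM = 9 h 53 min; less 30 min break → 9 h 23 min
Sat: 5:28 AM–2:32 PM = 9 h 4 min; less 30 min break → 8 h 34 min
Sun: 11:07 AM–8:28 PM = 9 h 21 min; less 30 min break → 8 h 51 min
Total worked: 52 h 12 min = 3132 min.
Regular 44 h 0 min = 2640 min at €44.00/h; overtime 8 h 12 min = 492 min at €66.00/h.
Pay = (2640 × €44.00 + 492 × €66.00) ÷ 60 = €2477.20.

€2477.20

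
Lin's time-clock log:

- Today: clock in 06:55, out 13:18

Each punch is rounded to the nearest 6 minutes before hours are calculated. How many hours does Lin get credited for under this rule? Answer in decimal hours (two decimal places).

6.40 hours

Today: in 06:55→06:54, out 13:18→13:18; 6 h 24 min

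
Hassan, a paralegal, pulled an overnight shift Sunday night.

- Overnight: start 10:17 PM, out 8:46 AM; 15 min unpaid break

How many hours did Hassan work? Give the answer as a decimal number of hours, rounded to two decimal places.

10.23 hours

Overnight: 10:17 PM → midnight = 1 h 43 min; midnight → 8:46 AM = 8 h 46 min; span 10 h 29 min; less 15 min break → 10 h 14 min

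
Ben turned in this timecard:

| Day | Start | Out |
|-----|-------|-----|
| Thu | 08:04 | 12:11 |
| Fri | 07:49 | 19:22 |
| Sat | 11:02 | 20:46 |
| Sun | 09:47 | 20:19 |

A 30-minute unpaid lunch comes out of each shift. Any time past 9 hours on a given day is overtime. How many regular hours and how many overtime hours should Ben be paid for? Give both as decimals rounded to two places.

Regular 30.62 hours, overtime 3.32 hours

Thu: 08:04–12:11 = 4 h 7 min; less 30 min break → 3 h 37 min
Fri: 07:49–19:22 = 11 h 33 min; less 30 min break → 11 h 3 min
Sat: 11:02–20:46 = 9 h 44 min; less 30 min break → 9 h 14 min
Sun: 09:47–20:19 = 10 h 32 min; less 30 min break → 10 h 2 min
Thu reg 3 h 37 min / OT 0 h 0 min; Fri reg 9 h 0 min / OT 2 h 3 min; Sat reg 9 h 0 min / OT 0 h 14 min; Sun reg 9 h 0 min / OT 1 h 2 min.
Totals: regular 30 h 37 min, overtime 3 h 19 min.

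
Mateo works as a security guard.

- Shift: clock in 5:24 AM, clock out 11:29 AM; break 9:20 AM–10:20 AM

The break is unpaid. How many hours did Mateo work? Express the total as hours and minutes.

Shift: 5:24 AM–11:29 AM = 6 h 5 min; less 60 min break → 5 h 5 min

5 h 5 min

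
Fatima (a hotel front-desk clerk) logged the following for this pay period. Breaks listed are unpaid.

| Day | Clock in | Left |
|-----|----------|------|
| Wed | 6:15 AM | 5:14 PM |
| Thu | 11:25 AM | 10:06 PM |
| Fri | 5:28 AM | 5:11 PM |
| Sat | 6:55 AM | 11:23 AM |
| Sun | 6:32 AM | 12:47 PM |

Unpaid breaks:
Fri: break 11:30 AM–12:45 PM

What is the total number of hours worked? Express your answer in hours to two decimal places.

42.85 hours

Wed: 6:15 AM–5:14 PM = 10 h 59 min
Thu: 11:25 AM–10:06 PM = 10 h 41 min
Fri: 5:28 AM–5:11 PM = 11 h 43 min; less 75 min break → 10 h 28 min
Sat: 6:55 AM–11:23 AM = 4 h 28 min
Sun: 6:32 AM–12:47 PM = 6 h 15 min
Total: 10 h 59 min + 10 h 41 min + 10 h 28 min + 4 h 28 min + 6 h 15 min = 42 h 51 min.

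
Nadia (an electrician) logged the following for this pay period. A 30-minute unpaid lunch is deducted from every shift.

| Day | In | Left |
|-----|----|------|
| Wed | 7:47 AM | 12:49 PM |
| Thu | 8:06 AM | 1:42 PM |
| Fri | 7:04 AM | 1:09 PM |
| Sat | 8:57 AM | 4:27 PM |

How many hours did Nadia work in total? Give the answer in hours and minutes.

22 h 13 min

Wed: 7:47 AM–12:49 PM = 5 h 2 min; less 30 min break → 4 h 32 min
Thu: 8:06 AM–1:42 PM = 5 h 36 min; less 30 min break → 5 h 6 min
Fri: 7:04 AM–1:09 PM = 6 h 5 min; less 30 min break → 5 h 35 min
Sat: 8:57 AM–4:27 PM = 7 h 30 min; less 30 min break → 7 h 0 min
Total: 4 h 32 min + 5 h 6 min + 5 h 35 min + 7 h 0 min = 22 h 13 min.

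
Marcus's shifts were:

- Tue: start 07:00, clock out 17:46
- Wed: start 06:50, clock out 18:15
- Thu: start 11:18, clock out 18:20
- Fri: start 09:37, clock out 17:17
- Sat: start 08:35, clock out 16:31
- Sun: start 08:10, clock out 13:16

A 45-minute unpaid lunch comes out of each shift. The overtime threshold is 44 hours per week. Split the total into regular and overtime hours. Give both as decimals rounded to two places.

Regular 44.00 hours, overtime 1.42 hours

Tue: 07:00–17:46 = 10 h 46 min; less 45 min break → 10 h 1 min
Wed: 06:50–18:15 = 11 h 25 min; less 45 min break → 10 h 40 min
Thu: 11:18–18:20 = 7 h 2 min; less 45 min break → 6 h 17 min
Fri: 09:37–17:17 = 7 h 40 min; less 45 min break → 6 h 55 min
Sat: 08:35–16:31 = 7 h 56 min; less 45 min break → 7 h 11 min
Sun: 08:10–13:16 = 5 h 6 min; less 45 min break → 4 h 21 min
Total worked: 45 h 25 min = 45.42 h.
Threshold 44 h → overtime 1 h 25 min, regular 44 h 0 min.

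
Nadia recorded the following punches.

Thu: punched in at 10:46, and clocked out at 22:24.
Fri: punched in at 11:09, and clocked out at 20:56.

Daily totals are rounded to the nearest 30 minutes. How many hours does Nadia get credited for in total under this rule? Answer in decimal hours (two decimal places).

21.50 hours

Thu: 10:46–22:24 = 11 h 38 min → rounds to 11 h 30 min
Fri: 11:09–20:56 = 9 h 47 min → rounds to 10 h 0 min
Total credited: 21 h 30 min.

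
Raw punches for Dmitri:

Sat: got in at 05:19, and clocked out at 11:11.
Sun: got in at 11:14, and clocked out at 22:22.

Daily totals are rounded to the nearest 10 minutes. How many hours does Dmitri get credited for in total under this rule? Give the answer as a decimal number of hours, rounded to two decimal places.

Sat: 05:19–11:11 = 5 h 52 min → rounds to 5 h 50 min
Sun: 11:14–22:22 = 11 h 8 min → rounds to 11 h 10 min
Total credited: 17 h 0 min.

17.00 hours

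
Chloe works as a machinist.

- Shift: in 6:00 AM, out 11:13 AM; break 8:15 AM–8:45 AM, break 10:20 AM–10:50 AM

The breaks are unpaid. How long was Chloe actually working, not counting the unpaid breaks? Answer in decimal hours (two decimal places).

Shift: 6:00 AM–11:13 AM = 5 h 13 min; less 60 min break → 4 h 13 min

4.22 hours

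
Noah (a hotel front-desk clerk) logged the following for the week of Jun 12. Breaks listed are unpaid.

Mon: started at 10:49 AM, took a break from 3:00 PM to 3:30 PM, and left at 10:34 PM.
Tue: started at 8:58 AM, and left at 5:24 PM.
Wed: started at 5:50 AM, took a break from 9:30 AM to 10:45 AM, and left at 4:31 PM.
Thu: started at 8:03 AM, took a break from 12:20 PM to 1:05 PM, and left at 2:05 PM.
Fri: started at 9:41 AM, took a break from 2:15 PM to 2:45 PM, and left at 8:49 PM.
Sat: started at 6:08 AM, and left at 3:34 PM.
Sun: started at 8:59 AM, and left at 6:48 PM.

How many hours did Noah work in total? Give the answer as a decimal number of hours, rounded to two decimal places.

Mon: 10:49 AM–10:34 PM = 11 h 45 min; less 30 min break → 11 h 15 min
Tue: 8:58 AM–5:24 PM = 8 h 26 min
Wed: 5:50 AM–4:31 PM = 10 h 41 min; less 75 min break → 9 h 26 min
Thu: 8:03 AM–2:05 PM = 6 h 2 min; less 45 min break → 5 h 17 min
Fri: 9:41 AM–8:49 PM = 11 h 8 min; less 30 min break → 10 h 38 min
Sat: 6:08 AM–3:34 PM = 9 h 26 min
Sun: 8:59 AM–6:48 PM = 9 h 49 min
Total: 11 h 15 min + 8 h 26 min + 9 h 26 min + 5 h 17 min + 10 h 38 min + 9 h 26 min + 9 h 49 min = 64 h 17 min.

64.28 hours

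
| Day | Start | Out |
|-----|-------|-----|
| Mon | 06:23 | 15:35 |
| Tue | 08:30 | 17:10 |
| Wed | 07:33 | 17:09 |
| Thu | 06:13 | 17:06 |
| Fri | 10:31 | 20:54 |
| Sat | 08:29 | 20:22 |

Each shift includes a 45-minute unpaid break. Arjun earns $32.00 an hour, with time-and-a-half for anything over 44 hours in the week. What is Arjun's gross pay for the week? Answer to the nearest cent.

$1989.60

Mon: 06:23–15:35 = 9 h 12 min; less 45 min break → 8 h 27 min
Tue: 08:30–17:10 = 8 h 40 min; less 45 min break → 7 h 55 min
Wed: 07:33–17:09 = 9 h 36 min; less 45 min break → 8 h 51 min
Thu: 06:13–17:06 = 10 h 53 min; less 45 min break → 10 h 8 min
Fri: 10:31–20:54 = 10 h 23 min; less 45 min break → 9 h 38 min
Sat: 08:29–20:22 = 11 h 53 min; less 45 min break → 11 h 8 min
Total worked: 56 h 7 min = 3367 min.
Regular 44 h 0 min = 2640 min at $32.00/h; overtime 12 h 7 min = 727 min at $48.00/h.
Pay = (2640 × $32.00 + 727 × $48.00) ÷ 60 = $1989.60.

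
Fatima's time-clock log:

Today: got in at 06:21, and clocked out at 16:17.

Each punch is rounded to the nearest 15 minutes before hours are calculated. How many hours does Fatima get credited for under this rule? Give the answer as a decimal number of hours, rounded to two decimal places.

10.00 hours

Today: in 06:21→06:15, out 16:17→16:15; 10 h 0 min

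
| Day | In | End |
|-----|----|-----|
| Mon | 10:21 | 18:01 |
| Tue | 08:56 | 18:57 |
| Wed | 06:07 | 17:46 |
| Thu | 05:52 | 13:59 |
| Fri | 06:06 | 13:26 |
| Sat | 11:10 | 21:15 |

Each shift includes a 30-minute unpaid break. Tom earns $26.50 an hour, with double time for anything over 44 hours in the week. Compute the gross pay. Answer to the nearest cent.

$1582.93

Mon: 10:21–18:01 = 7 h 40 min; less 30 min break → 7 h 10 min
Tue: 08:56–18:57 = 10 h 1 min; less 30 min break → 9 h 31 min
Wed: 06:07–17:46 = 11 h 39 min; less 30 min break → 11 h 9 min
Thu: 05:52–13:59 = 8 h 7 min; less 30 min break → 7 h 37 min
Fri: 06:06–13:26 = 7 h 20 min; less 30 min break → 6 h 50 min
Sat: 11:10–21:15 = 10 h 5 min; less 30 min break → 9 h 35 min
Total worked: 51 h 52 min = 3112 min.
Regular 44 h 0 min = 2640 min at $26.50/h; overtime 7 h 52 min = 472 min at $53.00/h.
Pay = (2640 × $26.50 + 472 × $53.00) ÷ 60 = $1582.93.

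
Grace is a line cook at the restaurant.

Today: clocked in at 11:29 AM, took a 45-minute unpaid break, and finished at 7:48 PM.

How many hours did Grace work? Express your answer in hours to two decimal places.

7.57 hours

Today: 11:29 AM–7:48 PM = 8 h 19 min; less 45 min break → 7 h 34 min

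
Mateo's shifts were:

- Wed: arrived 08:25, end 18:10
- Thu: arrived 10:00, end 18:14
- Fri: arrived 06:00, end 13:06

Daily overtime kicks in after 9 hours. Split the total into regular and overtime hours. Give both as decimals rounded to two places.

Wed: 08:25–18:10 = 9 h 45 min
Thu: 10:00–18:14 = 8 h 14 min
Fri: 06:00–13:06 = 7 h 6 min
Wed reg 9 h 0 min / OT 0 h 45 min; Thu reg 8 h 14 min / OT 0 h 0 min; Fri reg 7 h 6 min / OT 0 h 0 min.
Totals: regular 24 h 20 min, overtime 0 h 45 min.

Regular 24.33 hours, overtime 0.75 hours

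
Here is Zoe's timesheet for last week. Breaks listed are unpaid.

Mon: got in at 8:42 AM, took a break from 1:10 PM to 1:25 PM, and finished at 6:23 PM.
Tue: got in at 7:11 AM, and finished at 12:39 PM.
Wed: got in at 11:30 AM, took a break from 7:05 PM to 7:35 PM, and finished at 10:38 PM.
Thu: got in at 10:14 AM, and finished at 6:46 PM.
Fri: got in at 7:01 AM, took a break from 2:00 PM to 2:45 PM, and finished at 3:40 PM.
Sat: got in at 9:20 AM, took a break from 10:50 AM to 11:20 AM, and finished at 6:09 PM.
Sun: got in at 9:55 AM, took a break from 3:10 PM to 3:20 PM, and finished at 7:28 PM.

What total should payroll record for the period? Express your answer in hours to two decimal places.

Mon: 8:42 AM–6:23 PM = 9 h 41 min; less 15 min break → 9 h 26 min
Tue: 7:11 AM–12:39 PM = 5 h 28 min
Wed: 11:30 AM–10:38 PM = 11 h 8 min; less 30 min break → 10 h 38 min
Thu: 10:14 AM–6:46 PM = 8 h 32 min
Fri: 7:01 AM–3:40 PM = 8 h 39 min; less 45 min break → 7 h 54 min
Sat: 9:20 AM–6:09 PM = 8 h 49 min; less 30 min break → 8 h 19 min
Sun: 9:55 AM–7:28 PM = 9 h 33 min; less 10 min break → 9 h 23 min
Total: 9 h 26 min + 5 h 28 min + 10 h 38 min + 8 h 32 min + 7 h 54 min + 8 h 19 min + 9 h 23 min = 59 h 40 min.

59.67 hours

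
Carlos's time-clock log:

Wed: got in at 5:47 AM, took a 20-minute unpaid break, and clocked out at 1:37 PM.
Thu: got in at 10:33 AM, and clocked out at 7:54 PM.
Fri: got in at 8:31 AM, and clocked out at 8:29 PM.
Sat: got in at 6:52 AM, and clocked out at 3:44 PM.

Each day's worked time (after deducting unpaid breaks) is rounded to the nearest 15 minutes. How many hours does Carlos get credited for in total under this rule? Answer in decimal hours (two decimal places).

Wed: 5:47 AM–1:37 PM = 7 h 50 min − 20 min = 7 h 30 min → rounds to 7 h 30 min
Thu: 10:33 AM–7:54 PM = 9 h 21 min → rounds to 9 h 15 min
Fri: 8:31 AM–8:29 PM = 11 h 58 min → rounds to 12 h 0 min
Sat: 6:52 AM–3:44 PM = 8 h 52 min → rounds to 8 h 45 min
Total credited: 37 h 30 min.

37.50 hours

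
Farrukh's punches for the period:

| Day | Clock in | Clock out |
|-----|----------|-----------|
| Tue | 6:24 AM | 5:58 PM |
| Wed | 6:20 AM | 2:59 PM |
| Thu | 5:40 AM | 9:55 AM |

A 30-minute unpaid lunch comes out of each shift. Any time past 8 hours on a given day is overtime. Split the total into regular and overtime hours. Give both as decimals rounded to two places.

Tue: 6:24 AM–5:58 PM = 11 h 34 min; less 30 min break → 11 h 4 min
Wed: 6:20 AM–2:59 PM = 8 h 39 min; less 30 min break → 8 h 9 min
Thu: 5:40 AM–9:55 AM = 4 h 15 min; less 30 min break → 3 h 45 min
Tue reg 8 h 0 min / OT 3 h 4 min; Wed reg 8 h 0 min / OT 0 h 9 min; Thu reg 3 h 45 min / OT 0 h 0 min.
Totals: regular 19 h 45 min, overtime 3 h 13 min.

Regular 19.75 hours, overtime 3.22 hours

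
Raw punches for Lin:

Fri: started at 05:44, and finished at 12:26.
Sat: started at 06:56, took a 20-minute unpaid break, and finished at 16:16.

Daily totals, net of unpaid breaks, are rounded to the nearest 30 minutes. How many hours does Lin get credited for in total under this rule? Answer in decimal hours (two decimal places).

Fri: 05:44–12:26 = 6 h 42 min → rounds to 6 h 30 min
Sat: 06:56–16:16 = 9 h 20 min − 20 min = 9 h 0 min → rounds to 9 h 0 min
Total credited: 15 h 30 min.

15.50 hours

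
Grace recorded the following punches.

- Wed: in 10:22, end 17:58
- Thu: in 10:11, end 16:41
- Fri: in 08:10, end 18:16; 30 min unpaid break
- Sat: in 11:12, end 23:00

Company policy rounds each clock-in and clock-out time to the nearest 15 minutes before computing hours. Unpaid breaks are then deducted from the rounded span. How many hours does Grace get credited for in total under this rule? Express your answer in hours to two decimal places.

35.50 hours

Wed: in 10:22→10:15, out 17:58→18:00; 7 h 45 min
Thu: in 10:11→10:15, out 16:41→16:45; 6 h 30 min
Fri: in 08:10→08:15, out 18:16→18:15; 10 h 0 min − 30 min = 9 h 30 min
Sat: in 11:12→11:15, out 23:00→23:00; 11 h 45 min
Total credited: 35 h 30 min.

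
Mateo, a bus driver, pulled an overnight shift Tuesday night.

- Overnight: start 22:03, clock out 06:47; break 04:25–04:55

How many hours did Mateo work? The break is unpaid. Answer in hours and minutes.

8 h 14 min

Overnight: 22:03 → midnight = 1 h 57 min; midnight → 06:47 = 6 h 47 min; span 8 h 44 min; less 30 min break → 8 h 14 min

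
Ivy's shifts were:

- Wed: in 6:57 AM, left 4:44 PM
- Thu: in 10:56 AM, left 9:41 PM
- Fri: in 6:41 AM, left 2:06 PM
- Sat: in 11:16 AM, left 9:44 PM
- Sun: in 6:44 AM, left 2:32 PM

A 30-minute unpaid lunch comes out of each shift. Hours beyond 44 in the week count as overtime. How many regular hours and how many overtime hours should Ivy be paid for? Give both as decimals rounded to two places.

Regular 43.72 hours, overtime 0.00 hours

Wed: 6:57 AM–4:44 PM = 9 h 47 min; less 30 min break → 9 h 17 min
Thu: 10:56 AM–9:41 PM = 10 h 45 min; less 30 min break → 10 h 15 min
Fri: 6:41 AM–2:06 PM = 7 h 25 min; less 30 min break → 6 h 55 min
Sat: 11:16 AM–9:44 PM = 10 h 28 min; less 30 min break → 9 h 58 min
Sun: 6:44 AM–2:32 PM = 7 h 48 min; less 30 min break → 7 h 18 min
Total worked: 43 h 43 min = 43.72 h.
Threshold 44 h → overtime 0 h 0 min, regular 43 h 43 min.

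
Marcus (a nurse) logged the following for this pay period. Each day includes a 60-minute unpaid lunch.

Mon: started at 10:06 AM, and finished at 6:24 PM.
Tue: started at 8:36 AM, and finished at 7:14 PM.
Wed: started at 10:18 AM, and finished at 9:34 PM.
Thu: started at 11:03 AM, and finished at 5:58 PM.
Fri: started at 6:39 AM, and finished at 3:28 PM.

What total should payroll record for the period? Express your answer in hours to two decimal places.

Mon: 10:06 AM–6:24 PM = 8 h 18 min; less 60 min break → 7 h 18 min
Tue: 8:36 AM–7:14 PM = 10 h 38 min; less 60 min break → 9 h 38 min
Wed: 10:18 AM–9:34 PM = 11 h 16 min; less 60 min break → 10 h 16 min
Thu: 11:03 AM–5:58 PM = 6 h 55 min; less 60 min break → 5 h 55 min
Fri: 6:39 AM–3:28 PM = 8 h 49 min; less 60 min break → 7 h 49 min
Total: 7 h 18 min + 9 h 38 min + 10 h 16 min + 5 h 55 min + 7 h 49 min = 40 h 56 min.

40.93 hours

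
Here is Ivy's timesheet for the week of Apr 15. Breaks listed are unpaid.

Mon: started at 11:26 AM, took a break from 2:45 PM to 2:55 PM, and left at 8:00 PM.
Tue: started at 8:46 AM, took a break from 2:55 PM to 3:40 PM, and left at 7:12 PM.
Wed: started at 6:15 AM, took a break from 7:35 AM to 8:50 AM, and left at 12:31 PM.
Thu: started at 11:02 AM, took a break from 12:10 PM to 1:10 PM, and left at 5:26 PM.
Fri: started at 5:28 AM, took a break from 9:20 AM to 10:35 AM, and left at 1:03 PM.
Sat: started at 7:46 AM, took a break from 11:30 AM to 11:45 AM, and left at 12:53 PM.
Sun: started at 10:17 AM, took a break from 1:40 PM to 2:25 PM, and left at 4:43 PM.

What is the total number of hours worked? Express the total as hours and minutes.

45 h 23 min

Mon: 11:26 AM–8:00 PM = 8 h 34 min; less 10 min break → 8 h 24 min
Tue: 8:46 AM–7:12 PM = 10 h 26 min; less 45 min break → 9 h 41 min
Wed: 6:15 AM–12:31 PM = 6 h 16 min; less 75 min break → 5 h 1 min
Thu: 11:02 AM–5:26 PM = 6 h 24 min; less 60 min break → 5 h 24 min
Fri: 5:28 AM–1:03 PM = 7 h 35 min; less 75 min break → 6 h 20 min
Sat: 7:46 AM–12:53 PM = 5 h 7 min; less 15 min break → 4 h 52 min
Sun: 10:17 AM–4:43 PM = 6 h 26 min; less 45 min break → 5 h 41 min
Total: 8 h 24 min + 9 h 41 min + 5 h 1 min + 5 h 24 min + 6 h 20 min + 4 h 52 min + 5 h 41 min = 45 h 23 min.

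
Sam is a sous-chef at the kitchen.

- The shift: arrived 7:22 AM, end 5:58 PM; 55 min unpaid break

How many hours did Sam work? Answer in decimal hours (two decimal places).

The shift: 7:22 AM–5:58 PM = 10 h 36 min; less 55 min break → 9 h 41 min

9.68 hours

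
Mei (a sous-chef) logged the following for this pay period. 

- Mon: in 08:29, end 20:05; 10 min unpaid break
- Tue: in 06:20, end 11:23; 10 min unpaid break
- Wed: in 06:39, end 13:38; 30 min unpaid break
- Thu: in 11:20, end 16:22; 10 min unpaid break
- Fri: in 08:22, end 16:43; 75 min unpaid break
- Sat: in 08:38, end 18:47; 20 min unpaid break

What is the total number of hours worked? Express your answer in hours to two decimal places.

44.58 hours

Mon: 08:29–20:05 = 11 h 36 min; less 10 min break → 11 h 26 min
Tue: 06:20–11:23 = 5 h 3 min; less 10 min break → 4 h 53 min
Wed: 06:39–13:38 = 6 h 59 min; less 30 min break → 6 h 29 min
Thu: 11:20–16:22 = 5 h 2 min; less 10 min break → 4 h 52 min
Fri: 08:22–16:43 = 8 h 21 min; less 75 min break → 7 h 6 min
Sat: 08:38–18:47 = 10 h 9 min; less 20 min break → 9 h 49 min
Total: 11 h 26 min + 4 h 53 min + 6 h 29 min + 4 h 52 min + 7 h 6 min + 9 h 49 min = 44 h 35 min.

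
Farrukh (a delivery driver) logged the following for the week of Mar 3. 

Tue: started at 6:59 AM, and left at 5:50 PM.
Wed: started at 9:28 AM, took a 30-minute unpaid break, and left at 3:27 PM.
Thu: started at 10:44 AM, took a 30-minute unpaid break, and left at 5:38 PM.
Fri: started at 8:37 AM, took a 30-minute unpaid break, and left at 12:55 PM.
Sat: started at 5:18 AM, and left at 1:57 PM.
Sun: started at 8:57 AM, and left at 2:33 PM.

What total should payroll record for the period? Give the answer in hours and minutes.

Tue: 6:59 AM–5:50 PM = 10 h 51 min
Wed: 9:28 AM–3:27 PM = 5 h 59 min; less 30 min break → 5 h 29 min
Thu: 10:44 AM–5:38 PM = 6 h 54 min; less 30 min break → 6 h 24 min
Fri: 8:37 AM–12:55 PM = 4 h 18 min; less 30 min break → 3 h 48 min
Sat: 5:18 AM–1:57 PM = 8 h 39 min
Sun: 8:57 AM–2:33 PM = 5 h 36 min
Total: 10 h 51 min + 5 h 29 min + 6 h 24 min + 3 h 48 min + 8 h 39 min + 5 h 36 min = 40 h 47 min.

40 h 47 min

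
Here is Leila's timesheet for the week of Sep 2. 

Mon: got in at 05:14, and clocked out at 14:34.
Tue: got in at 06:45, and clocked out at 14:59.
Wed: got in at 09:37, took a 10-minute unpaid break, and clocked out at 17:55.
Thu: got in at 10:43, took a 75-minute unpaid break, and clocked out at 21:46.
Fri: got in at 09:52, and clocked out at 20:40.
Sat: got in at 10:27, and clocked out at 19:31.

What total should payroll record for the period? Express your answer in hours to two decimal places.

55.37 hours

Mon: 05:14–14:34 = 9 h 20 min
Tue: 06:45–14:59 = 8 h 14 min
Wed: 09:37–17:55 = 8 h 18 min; less 10 min break → 8 h 8 min
Thu: 10:43–21:46 = 11 h 3 min; less 75 min break → 9 h 48 min
Fri: 09:52–20:40 = 10 h 48 min
Sat: 10:27–19:31 = 9 h 4 min
Total: 9 h 20 min + 8 h 14 min + 8 h 8 min + 9 h 48 min + 10 h 48 min + 9 h 4 min = 55 h 22 min.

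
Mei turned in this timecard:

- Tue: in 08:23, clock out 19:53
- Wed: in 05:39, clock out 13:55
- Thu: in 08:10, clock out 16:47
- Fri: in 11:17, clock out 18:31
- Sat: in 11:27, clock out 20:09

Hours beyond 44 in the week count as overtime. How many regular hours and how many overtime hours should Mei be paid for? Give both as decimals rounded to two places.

Tue: 08:23–19:53 = 11 h 30 min
Wed: 05:39–13:55 = 8 h 16 min
Thu: 08:10–16:47 = 8 h 37 min
Fri: 11:17–18:31 = 7 h 14 min
Sat: 11:27–20:09 = 8 h 42 min
Total worked: 44 h 19 min = 44.32 h.
Threshold 44 h → overtime 0 h 19 min, regular 44 h 0 min.

Regular 44.00 hours, overtime 0.32 hours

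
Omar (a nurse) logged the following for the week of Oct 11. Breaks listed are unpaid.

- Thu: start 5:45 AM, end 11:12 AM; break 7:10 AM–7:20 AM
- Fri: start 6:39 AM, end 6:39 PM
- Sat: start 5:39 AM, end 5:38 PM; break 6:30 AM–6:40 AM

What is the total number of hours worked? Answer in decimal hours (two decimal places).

29.10 hours

Thu: 5:45 AM–11:12 AM = 5 h 27 min; less 10 min break → 5 h 17 min
Fri: 6:39 AM–6:39 PM = 12 h 0 min
Sat: 5:39 AM–5:38 PM = 11 h 59 min; less 10 min break → 11 h 49 min
Total: 5 h 17 min + 12 h 0 min + 11 h 49 min = 29 h 6 min.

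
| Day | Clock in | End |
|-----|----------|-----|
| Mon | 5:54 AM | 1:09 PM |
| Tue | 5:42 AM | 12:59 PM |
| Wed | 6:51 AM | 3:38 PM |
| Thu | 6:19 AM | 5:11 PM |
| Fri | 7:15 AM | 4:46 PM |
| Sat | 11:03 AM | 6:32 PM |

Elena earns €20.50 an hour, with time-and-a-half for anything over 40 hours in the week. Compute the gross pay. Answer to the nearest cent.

Mon: 5:54 AM–1:09 PM = 7 h 15 min
Tue: 5:42 AM–12:59 PM = 7 h 17 min
Wed: 6:51 AM–3:38 PM = 8 h 47 min
Thu: 6:19 AM–5:11 PM = 10 h 52 min
Fri: 7:15 AM–4:46 PM = 9 h 31 min
Sat: 11:03 AM–6:32 PM = 7 h 29 min
Total worked: 51 h 11 min = 3071 min.
Regular 40 h 0 min = 2400 min at €20.50/h; overtime 11 h 11 min = 671 min at €30.75/h.
Pay = (2400 × €20.50 + 671 × €30.75) ÷ 60 = €1163.89.

€1163.89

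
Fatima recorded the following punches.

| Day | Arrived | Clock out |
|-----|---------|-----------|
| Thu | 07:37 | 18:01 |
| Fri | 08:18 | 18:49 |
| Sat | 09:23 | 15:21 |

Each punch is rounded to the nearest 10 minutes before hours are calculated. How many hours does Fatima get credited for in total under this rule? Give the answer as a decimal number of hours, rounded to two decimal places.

Thu: in 07:37→07:40, out 18:01→18:00; 10 h 20 min
Fri: in 08:18→08:20, out 18:49→18:50; 10 h 30 min
Sat: in 09:23→09:20, out 15:21→15:20; 6 h 0 min
Total credited: 26 h 50 min.

26.83 hours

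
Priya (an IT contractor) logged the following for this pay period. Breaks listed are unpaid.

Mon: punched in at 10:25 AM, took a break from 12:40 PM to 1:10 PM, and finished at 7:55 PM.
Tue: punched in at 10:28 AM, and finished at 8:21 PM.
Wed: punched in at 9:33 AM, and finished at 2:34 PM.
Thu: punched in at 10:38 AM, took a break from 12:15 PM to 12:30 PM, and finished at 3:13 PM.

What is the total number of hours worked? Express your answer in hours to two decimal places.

Mon: 10:25 AM–7:55 PM = 9 h 30 min; less 30 min break → 9 h 0 min
Tue: 10:28 AM–8:21 PM = 9 h 53 min
Wed: 9:33 AM–2:34 PM = 5 h 1 min
Thu: 10:38 AM–3:13 PM = 4 h 35 min; less 15 min break → 4 h 20 min
Total: 9 h 0 min + 9 h 53 min + 5 h 1 min + 4 h 20 min = 28 h 14 min.

28.23 hours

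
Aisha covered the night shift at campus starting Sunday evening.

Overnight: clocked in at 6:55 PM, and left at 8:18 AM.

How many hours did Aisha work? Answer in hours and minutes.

Overnight: 6:55 PM → midnight = 5 h 5 min; midnight → 8:18 AM = 8 h 18 min; span 13 h 23 min

13 h 23 min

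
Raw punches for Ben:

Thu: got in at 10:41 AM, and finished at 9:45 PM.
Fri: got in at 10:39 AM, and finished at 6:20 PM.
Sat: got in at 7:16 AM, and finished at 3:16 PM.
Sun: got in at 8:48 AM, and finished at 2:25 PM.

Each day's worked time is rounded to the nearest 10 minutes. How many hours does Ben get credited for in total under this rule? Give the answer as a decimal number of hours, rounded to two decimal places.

32.33 hours

Thu: 10:41 AM–9:45 PM = 11 h 4 min → rounds to 11 h 0 min
Fri: 10:39 AM–6:20 PM = 7 h 41 min → rounds to 7 h 40 min
Sat: 7:16 AM–3:16 PM = 8 h 0 min → rounds to 8 h 0 min
Sun: 8:48 AM–2:25 PM = 5 h 37 min → rounds to 5 h 40 min
Total credited: 32 h 20 min.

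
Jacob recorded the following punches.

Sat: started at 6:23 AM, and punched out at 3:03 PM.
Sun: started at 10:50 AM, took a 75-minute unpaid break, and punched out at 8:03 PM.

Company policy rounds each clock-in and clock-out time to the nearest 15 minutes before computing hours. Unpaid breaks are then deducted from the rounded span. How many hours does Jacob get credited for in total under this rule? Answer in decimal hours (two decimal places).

Sat: in 6:23 AM→6:30 AM, out 3:03 PM→3:00 PM; 8 h 30 min
Sun: in 10:50 AM→10:45 AM, out 8:03 PM→8:00 PM; 9 h 15 min − 75 min = 8 h 0 min
Total credited: 16 h 30 min.

16.50 hours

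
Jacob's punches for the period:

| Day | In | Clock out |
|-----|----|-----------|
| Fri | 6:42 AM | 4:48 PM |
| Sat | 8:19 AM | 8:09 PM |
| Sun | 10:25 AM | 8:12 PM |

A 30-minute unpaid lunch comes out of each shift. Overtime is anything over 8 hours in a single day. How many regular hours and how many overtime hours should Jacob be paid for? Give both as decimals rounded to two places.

Fri: 6:42 AM–4:48 PM = 10 h 6 min; less 30 min break → 9 h 36 min
Sat: 8:19 AM–8:09 PM = 11 h 50 min; less 30 min break → 11 h 20 min
Sun: 10:25 AM–8:12 PM = 9 h 47 min; less 30 min break → 9 h 17 min
Fri reg 8 h 0 min / OT 1 h 36 min; Sat reg 8 h 0 min / OT 3 h 20 min; Sun reg 8 h 0 min / OT 1 h 17 min.
Totals: regular 24 h 0 min, overtime 6 h 13 min.

Regular 24.00 hours, overtime 6.22 hours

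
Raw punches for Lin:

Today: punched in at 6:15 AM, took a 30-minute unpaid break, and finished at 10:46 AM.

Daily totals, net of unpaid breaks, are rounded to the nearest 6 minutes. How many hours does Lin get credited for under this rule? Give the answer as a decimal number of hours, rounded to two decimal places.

4.00 hours

Today: 6:15 AM–10:46 AM = 4 h 31 min − 30 min = 4 h 1 min → rounds to 4 h 0 min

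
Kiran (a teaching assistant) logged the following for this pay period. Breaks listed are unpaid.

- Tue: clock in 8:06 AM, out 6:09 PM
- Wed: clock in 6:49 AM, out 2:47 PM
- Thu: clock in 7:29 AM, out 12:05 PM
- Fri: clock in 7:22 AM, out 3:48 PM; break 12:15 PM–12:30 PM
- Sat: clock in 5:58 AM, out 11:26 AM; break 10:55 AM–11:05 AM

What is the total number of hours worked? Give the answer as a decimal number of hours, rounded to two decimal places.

36.10 hours

Tue: 8:06 AM–6:09 PM = 10 h 3 min
Wed: 6:49 AM–2:47 PM = 7 h 58 min
Thu: 7:29 AM–12:05 PM = 4 h 36 min
Fri: 7:22 AM–3:48 PM = 8 h 26 min; less 15 min break → 8 h 11 min
Sat: 5:58 AM–11:26 AM = 5 h 28 min; less 10 min break → 5 h 18 min
Total: 10 h 3 min + 7 h 58 min + 4 h 36 min + 8 h 11 min + 5 h 18 min = 36 h 6 min.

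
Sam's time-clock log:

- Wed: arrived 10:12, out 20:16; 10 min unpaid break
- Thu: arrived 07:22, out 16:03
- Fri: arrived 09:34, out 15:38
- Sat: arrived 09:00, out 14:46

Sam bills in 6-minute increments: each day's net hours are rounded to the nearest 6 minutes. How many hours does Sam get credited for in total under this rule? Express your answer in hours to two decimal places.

30.50 hours

Wed: 10:12–20:16 = 10 h 4 min − 10 min = 9 h 54 min → rounds to 9 h 54 min
Thu: 07:22–16:03 = 8 h 41 min → rounds to 8 h 42 min
Fri: 09:34–15:38 = 6 h 4 min → rounds to 6 h 6 min
Sat: 09:00–14:46 = 5 h 46 min → rounds to 5 h 48 min
Total credited: 30 h 30 min.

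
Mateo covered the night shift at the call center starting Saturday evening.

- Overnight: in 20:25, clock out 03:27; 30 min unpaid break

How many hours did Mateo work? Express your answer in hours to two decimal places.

6.53 hours

Overnight: 20:25 → midnight = 3 h 35 min; midnight → 03:27 = 3 h 27 min; span 7 h 2 min; less 30 min break → 6 h 32 min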